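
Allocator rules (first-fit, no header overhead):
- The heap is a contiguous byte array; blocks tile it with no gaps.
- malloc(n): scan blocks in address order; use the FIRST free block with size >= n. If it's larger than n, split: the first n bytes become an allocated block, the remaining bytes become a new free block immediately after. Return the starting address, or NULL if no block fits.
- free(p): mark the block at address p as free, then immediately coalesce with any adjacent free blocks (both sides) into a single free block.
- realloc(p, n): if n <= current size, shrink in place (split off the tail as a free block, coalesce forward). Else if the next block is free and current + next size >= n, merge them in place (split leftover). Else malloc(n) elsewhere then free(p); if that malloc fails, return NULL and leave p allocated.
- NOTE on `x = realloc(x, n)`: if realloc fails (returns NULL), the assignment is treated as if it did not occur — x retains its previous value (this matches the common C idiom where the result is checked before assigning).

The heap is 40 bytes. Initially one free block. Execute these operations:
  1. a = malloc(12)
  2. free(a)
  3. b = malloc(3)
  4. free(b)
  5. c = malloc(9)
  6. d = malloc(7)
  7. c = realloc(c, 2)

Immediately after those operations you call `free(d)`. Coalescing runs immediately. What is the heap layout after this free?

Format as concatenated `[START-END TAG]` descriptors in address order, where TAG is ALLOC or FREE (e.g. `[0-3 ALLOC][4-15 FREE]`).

Answer: [0-1 ALLOC][2-39 FREE]

Derivation:
Op 1: a = malloc(12) -> a = 0; heap: [0-11 ALLOC][12-39 FREE]
Op 2: free(a) -> (freed a); heap: [0-39 FREE]
Op 3: b = malloc(3) -> b = 0; heap: [0-2 ALLOC][3-39 FREE]
Op 4: free(b) -> (freed b); heap: [0-39 FREE]
Op 5: c = malloc(9) -> c = 0; heap: [0-8 ALLOC][9-39 FREE]
Op 6: d = malloc(7) -> d = 9; heap: [0-8 ALLOC][9-15 ALLOC][16-39 FREE]
Op 7: c = realloc(c, 2) -> c = 0; heap: [0-1 ALLOC][2-8 FREE][9-15 ALLOC][16-39 FREE]
free(d): d = 9 -> block [9-15 ALLOC]; mark free, coalesce with adjacent free neighbors -> [0-1 ALLOC][2-39 FREE]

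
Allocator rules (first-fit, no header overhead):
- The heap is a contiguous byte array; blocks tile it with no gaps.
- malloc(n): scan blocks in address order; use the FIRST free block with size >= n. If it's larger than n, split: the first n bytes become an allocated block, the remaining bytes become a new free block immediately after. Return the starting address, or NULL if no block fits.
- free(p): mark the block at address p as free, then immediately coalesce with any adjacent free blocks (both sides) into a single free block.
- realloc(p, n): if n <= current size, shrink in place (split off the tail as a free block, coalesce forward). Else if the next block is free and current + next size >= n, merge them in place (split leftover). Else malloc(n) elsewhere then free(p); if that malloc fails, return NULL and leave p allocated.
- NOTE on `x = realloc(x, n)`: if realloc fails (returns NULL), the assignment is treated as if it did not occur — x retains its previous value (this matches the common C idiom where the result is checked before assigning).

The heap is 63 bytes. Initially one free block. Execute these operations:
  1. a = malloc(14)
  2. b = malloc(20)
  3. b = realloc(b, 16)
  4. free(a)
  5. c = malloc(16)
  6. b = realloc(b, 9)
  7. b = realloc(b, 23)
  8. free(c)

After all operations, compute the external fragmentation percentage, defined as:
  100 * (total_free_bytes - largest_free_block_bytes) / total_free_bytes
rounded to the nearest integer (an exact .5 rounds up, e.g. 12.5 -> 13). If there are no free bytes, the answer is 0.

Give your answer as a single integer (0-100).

Op 1: a = malloc(14) -> a = 0; heap: [0-13 ALLOC][14-62 FREE]
Op 2: b = malloc(20) -> b = 14; heap: [0-13 ALLOC][14-33 ALLOC][34-62 FREE]
Op 3: b = realloc(b, 16) -> b = 14; heap: [0-13 ALLOC][14-29 ALLOC][30-62 FREE]
Op 4: free(a) -> (freed a); heap: [0-13 FREE][14-29 ALLOC][30-62 FREE]
Op 5: c = malloc(16) -> c = 30; heap: [0-13 FREE][14-29 ALLOC][30-45 ALLOC][46-62 FREE]
Op 6: b = realloc(b, 9) -> b = 14; heap: [0-13 FREE][14-22 ALLOC][23-29 FREE][30-45 ALLOC][46-62 FREE]
Op 7: b = realloc(b, 23) -> NULL (b unchanged); heap: [0-13 FREE][14-22 ALLOC][23-29 FREE][30-45 ALLOC][46-62 FREE]
Op 8: free(c) -> (freed c); heap: [0-13 FREE][14-22 ALLOC][23-62 FREE]
Free blocks: [14 40] total_free=54 largest=40 -> 100*(54-40)/54 = 1400/54 ≈ 25.926 -> rounds to 26

Answer: 26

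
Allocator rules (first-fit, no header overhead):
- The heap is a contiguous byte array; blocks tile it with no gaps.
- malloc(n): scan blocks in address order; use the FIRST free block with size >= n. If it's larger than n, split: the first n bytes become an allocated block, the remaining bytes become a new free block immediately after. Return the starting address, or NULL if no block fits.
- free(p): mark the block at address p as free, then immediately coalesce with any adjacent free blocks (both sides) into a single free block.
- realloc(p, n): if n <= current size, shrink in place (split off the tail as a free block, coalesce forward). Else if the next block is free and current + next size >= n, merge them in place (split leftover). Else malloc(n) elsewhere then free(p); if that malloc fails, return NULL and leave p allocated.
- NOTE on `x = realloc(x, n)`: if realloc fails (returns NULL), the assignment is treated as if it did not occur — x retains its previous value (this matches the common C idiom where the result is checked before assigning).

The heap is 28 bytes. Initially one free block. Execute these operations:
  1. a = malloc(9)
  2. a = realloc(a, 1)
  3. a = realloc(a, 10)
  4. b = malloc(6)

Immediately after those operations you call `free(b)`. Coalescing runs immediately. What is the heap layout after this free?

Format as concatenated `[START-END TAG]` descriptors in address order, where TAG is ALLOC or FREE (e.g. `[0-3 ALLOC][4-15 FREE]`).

Op 1: a = malloc(9) -> a = 0; heap: [0-8 ALLOC][9-27 FREE]
Op 2: a = realloc(a, 1) -> a = 0; heap: [0-0 ALLOC][1-27 FREE]
Op 3: a = realloc(a, 10) -> a = 0; heap: [0-9 ALLOC][10-27 FREE]
Op 4: b = malloc(6) -> b = 10; heap: [0-9 ALLOC][10-15 ALLOC][16-27 FREE]
free(b): b = 10 -> block [10-15 ALLOC]; mark free, coalesce with adjacent free neighbors -> [0-9 ALLOC][10-27 FREE]

Answer: [0-9 ALLOC][10-27 FREE]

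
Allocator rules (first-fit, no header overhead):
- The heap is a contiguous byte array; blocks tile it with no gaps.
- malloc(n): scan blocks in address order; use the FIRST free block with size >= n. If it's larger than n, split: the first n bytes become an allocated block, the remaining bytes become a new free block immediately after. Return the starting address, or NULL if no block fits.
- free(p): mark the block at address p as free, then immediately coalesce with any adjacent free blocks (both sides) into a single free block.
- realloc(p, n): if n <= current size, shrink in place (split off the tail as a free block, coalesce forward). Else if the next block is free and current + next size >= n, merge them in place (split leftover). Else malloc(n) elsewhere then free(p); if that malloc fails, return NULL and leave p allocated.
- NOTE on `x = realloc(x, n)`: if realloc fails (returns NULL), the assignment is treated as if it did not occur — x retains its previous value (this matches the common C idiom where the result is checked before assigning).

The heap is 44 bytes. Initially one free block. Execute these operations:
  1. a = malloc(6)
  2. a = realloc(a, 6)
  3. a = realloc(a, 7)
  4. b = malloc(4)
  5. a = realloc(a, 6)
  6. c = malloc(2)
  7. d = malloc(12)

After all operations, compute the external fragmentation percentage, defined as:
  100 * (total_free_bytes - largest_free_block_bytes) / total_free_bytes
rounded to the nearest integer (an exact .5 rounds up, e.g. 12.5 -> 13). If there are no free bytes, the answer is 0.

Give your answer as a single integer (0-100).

Op 1: a = malloc(6) -> a = 0; heap: [0-5 ALLOC][6-43 FREE]
Op 2: a = realloc(a, 6) -> a = 0; heap: [0-5 ALLOC][6-43 FREE]
Op 3: a = realloc(a, 7) -> a = 0; heap: [0-6 ALLOC][7-43 FREE]
Op 4: b = malloc(4) -> b = 7; heap: [0-6 ALLOC][7-10 ALLOC][11-43 FREE]
Op 5: a = realloc(a, 6) -> a = 0; heap: [0-5 ALLOC][6-6 FREE][7-10 ALLOC][11-43 FREE]
Op 6: c = malloc(2) -> c = 11; heap: [0-5 ALLOC][6-6 FREE][7-10 ALLOC][11-12 ALLOC][13-43 FREE]
Op 7: d = malloc(12) -> d = 13; heap: [0-5 ALLOC][6-6 FREE][7-10 ALLOC][11-12 ALLOC][13-24 ALLOC][25-43 FREE]
Free blocks: [1 19] total_free=20 largest=19 -> 100*(20-19)/20 = 100/20 = 5

Answer: 5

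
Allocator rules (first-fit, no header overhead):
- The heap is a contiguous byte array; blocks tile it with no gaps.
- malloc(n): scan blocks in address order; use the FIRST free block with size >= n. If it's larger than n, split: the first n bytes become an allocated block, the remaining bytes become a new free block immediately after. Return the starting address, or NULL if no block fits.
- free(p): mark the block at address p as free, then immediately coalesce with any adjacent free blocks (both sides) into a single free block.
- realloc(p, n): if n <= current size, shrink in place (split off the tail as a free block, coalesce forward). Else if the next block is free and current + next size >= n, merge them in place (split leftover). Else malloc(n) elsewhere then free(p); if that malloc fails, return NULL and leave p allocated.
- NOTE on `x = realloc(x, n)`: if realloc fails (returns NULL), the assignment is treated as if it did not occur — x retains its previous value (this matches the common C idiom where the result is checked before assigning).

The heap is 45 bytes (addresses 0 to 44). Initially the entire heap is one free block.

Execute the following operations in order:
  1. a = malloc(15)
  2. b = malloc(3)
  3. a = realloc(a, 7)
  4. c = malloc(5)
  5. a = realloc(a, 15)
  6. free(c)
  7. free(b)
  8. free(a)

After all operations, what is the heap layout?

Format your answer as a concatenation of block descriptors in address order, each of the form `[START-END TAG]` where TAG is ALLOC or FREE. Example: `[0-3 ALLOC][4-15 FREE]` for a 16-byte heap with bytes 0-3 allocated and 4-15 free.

Answer: [0-44 FREE]

Derivation:
Op 1: a = malloc(15) -> a = 0; heap: [0-14 ALLOC][15-44 FREE]
Op 2: b = malloc(3) -> b = 15; heap: [0-14 ALLOC][15-17 ALLOC][18-44 FREE]
Op 3: a = realloc(a, 7) -> a = 0; heap: [0-6 ALLOC][7-14 FREE][15-17 ALLOC][18-44 FREE]
Op 4: c = malloc(5) -> c = 7; heap: [0-6 ALLOC][7-11 ALLOC][12-14 FREE][15-17 ALLOC][18-44 FREE]
Op 5: a = realloc(a, 15) -> a = 18; heap: [0-6 FREE][7-11 ALLOC][12-14 FREE][15-17 ALLOC][18-32 ALLOC][33-44 FREE]
Op 6: free(c) -> (freed c); heap: [0-14 FREE][15-17 ALLOC][18-32 ALLOC][33-44 FREE]
Op 7: free(b) -> (freed b); heap: [0-17 FREE][18-32 ALLOC][33-44 FREE]
Op 8: free(a) -> (freed a); heap: [0-44 FREE]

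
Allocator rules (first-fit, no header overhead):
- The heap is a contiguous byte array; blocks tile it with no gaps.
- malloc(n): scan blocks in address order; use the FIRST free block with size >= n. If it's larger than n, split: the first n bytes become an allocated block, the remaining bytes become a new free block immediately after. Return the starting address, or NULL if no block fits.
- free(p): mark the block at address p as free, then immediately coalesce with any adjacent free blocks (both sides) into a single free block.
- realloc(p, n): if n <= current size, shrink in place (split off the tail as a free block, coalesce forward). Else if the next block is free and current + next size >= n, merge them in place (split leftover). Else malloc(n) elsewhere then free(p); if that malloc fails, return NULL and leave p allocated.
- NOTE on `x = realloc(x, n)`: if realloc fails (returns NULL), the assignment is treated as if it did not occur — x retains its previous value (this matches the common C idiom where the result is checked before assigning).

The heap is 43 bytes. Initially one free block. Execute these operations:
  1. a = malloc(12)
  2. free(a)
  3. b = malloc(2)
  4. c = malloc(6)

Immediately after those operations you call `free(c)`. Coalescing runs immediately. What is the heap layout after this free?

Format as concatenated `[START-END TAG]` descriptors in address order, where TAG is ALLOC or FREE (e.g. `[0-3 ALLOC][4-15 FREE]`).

Op 1: a = malloc(12) -> a = 0; heap: [0-11 ALLOC][12-42 FREE]
Op 2: free(a) -> (freed a); heap: [0-42 FREE]
Op 3: b = malloc(2) -> b = 0; heap: [0-1 ALLOC][2-42 FREE]
Op 4: c = malloc(6) -> c = 2; heap: [0-1 ALLOC][2-7 ALLOC][8-42 FREE]
free(c): c = 2 -> block [2-7 ALLOC]; mark free, coalesce with adjacent free neighbors -> [0-1 ALLOC][2-42 FREE]

Answer: [0-1 ALLOC][2-42 FREE]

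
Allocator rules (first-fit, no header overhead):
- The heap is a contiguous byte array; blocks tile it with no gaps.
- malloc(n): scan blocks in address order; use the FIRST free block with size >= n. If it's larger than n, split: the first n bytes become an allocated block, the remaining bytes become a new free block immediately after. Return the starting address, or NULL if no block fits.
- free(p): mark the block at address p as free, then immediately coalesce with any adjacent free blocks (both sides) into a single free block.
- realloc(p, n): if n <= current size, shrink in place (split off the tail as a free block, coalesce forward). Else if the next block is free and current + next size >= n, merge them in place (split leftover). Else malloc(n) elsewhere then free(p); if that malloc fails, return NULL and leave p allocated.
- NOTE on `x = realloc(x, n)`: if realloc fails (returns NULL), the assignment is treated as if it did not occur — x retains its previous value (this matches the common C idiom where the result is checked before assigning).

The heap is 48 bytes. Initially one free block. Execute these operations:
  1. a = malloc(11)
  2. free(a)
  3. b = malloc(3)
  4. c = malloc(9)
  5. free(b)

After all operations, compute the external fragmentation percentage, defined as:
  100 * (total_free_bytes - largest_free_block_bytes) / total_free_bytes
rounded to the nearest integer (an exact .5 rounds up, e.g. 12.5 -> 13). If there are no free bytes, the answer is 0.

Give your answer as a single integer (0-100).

Answer: 8

Derivation:
Op 1: a = malloc(11) -> a = 0; heap: [0-10 ALLOC][11-47 FREE]
Op 2: free(a) -> (freed a); heap: [0-47 FREE]
Op 3: b = malloc(3) -> b = 0; heap: [0-2 ALLOC][3-47 FREE]
Op 4: c = malloc(9) -> c = 3; heap: [0-2 ALLOC][3-11 ALLOC][12-47 FREE]
Op 5: free(b) -> (freed b); heap: [0-2 FREE][3-11 ALLOC][12-47 FREE]
Free blocks: [3 36] total_free=39 largest=36 -> 100*(39-36)/39 = 300/39 ≈ 7.692 -> rounds to 8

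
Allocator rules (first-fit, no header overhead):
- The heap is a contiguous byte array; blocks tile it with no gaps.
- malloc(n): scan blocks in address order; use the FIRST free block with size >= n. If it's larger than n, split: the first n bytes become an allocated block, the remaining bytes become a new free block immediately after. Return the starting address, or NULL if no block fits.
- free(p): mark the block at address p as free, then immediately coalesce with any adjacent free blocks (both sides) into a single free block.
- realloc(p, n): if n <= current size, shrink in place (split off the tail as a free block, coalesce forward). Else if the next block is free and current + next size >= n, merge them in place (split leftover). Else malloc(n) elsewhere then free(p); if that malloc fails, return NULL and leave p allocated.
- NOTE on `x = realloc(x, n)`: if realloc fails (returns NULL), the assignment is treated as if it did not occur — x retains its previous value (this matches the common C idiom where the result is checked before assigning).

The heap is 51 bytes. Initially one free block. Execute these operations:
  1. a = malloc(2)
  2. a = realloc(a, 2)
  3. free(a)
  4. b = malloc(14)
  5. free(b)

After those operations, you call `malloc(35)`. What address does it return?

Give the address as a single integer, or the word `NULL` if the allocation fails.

Answer: 0

Derivation:
Op 1: a = malloc(2) -> a = 0; heap: [0-1 ALLOC][2-50 FREE]
Op 2: a = realloc(a, 2) -> a = 0; heap: [0-1 ALLOC][2-50 FREE]
Op 3: free(a) -> (freed a); heap: [0-50 FREE]
Op 4: b = malloc(14) -> b = 0; heap: [0-13 ALLOC][14-50 FREE]
Op 5: free(b) -> (freed b); heap: [0-50 FREE]
malloc(35): first-fit scan over [0-50 FREE] -> 0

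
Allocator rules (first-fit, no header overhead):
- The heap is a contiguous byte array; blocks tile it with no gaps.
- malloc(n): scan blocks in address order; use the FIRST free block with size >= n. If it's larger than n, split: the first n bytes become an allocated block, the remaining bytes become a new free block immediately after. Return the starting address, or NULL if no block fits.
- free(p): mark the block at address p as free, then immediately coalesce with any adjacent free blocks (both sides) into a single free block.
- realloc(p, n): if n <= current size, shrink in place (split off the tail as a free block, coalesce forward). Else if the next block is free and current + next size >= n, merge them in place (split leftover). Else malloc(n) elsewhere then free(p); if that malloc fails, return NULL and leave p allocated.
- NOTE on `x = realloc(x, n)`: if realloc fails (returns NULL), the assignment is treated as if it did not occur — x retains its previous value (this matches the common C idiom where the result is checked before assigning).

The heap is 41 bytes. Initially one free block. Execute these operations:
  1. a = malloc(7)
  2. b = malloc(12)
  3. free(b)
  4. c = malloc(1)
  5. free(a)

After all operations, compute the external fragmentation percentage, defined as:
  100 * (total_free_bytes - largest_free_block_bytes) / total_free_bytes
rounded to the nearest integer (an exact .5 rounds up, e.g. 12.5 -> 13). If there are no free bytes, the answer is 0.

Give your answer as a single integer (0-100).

Answer: 18

Derivation:
Op 1: a = malloc(7) -> a = 0; heap: [0-6 ALLOC][7-40 FREE]
Op 2: b = malloc(12) -> b = 7; heap: [0-6 ALLOC][7-18 ALLOC][19-40 FREE]
Op 3: free(b) -> (freed b); heap: [0-6 ALLOC][7-40 FREE]
Op 4: c = malloc(1) -> c = 7; heap: [0-6 ALLOC][7-7 ALLOC][8-40 FREE]
Op 5: free(a) -> (freed a); heap: [0-6 FREE][7-7 ALLOC][8-40 FREE]
Free blocks: [7 33] total_free=40 largest=33 -> 100*(40-33)/40 = 700/40 = 17.5 -> rounds to 18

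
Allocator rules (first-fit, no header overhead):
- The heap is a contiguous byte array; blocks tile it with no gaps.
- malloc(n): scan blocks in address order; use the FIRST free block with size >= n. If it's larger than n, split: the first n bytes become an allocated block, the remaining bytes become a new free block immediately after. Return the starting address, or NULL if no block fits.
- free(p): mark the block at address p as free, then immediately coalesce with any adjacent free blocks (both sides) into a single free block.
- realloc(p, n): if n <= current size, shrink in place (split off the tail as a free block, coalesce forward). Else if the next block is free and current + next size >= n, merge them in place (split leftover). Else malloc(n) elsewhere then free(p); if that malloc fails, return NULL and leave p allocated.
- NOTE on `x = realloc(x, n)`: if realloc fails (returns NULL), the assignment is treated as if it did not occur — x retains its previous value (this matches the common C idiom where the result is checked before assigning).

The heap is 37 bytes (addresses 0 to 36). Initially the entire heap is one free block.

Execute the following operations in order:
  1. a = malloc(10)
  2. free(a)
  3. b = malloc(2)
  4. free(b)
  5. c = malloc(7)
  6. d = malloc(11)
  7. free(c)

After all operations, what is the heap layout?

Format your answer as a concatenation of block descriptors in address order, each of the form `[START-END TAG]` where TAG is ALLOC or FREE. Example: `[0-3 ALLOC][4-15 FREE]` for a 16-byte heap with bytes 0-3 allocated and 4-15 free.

Answer: [0-6 FREE][7-17 ALLOC][18-36 FREE]

Derivation:
Op 1: a = malloc(10) -> a = 0; heap: [0-9 ALLOC][10-36 FREE]
Op 2: free(a) -> (freed a); heap: [0-36 FREE]
Op 3: b = malloc(2) -> b = 0; heap: [0-1 ALLOC][2-36 FREE]
Op 4: free(b) -> (freed b); heap: [0-36 FREE]
Op 5: c = malloc(7) -> c = 0; heap: [0-6 ALLOC][7-36 FREE]
Op 6: d = malloc(11) -> d = 7; heap: [0-6 ALLOC][7-17 ALLOC][18-36 FREE]
Op 7: free(c) -> (freed c); heap: [0-6 FREE][7-17 ALLOC][18-36 FREE]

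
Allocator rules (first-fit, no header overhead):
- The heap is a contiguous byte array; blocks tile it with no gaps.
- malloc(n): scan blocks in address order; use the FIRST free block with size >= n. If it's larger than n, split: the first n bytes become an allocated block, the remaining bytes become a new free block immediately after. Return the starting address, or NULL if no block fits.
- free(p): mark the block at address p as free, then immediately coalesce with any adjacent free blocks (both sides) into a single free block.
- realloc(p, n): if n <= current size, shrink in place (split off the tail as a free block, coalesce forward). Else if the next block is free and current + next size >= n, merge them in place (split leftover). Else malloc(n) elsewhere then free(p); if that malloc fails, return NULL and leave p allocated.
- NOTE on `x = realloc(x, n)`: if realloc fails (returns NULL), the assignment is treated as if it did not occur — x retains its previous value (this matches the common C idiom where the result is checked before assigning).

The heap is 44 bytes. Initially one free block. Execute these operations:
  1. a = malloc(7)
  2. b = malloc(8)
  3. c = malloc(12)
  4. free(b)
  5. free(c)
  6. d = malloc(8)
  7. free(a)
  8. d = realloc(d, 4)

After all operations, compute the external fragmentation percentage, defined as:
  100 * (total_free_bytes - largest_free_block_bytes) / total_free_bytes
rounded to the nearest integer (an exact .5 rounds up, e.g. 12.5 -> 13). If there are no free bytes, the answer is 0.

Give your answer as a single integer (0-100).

Op 1: a = malloc(7) -> a = 0; heap: [0-6 ALLOC][7-43 FREE]
Op 2: b = malloc(8) -> b = 7; heap: [0-6 ALLOC][7-14 ALLOC][15-43 FREE]
Op 3: c = malloc(12) -> c = 15; heap: [0-6 ALLOC][7-14 ALLOC][15-26 ALLOC][27-43 FREE]
Op 4: free(b) -> (freed b); heap: [0-6 ALLOC][7-14 FREE][15-26 ALLOC][27-43 FREE]
Op 5: free(c) -> (freed c); heap: [0-6 ALLOC][7-43 FREE]
Op 6: d = malloc(8) -> d = 7; heap: [0-6 ALLOC][7-14 ALLOC][15-43 FREE]
Op 7: free(a) -> (freed a); heap: [0-6 FREE][7-14 ALLOC][15-43 FREE]
Op 8: d = realloc(d, 4) -> d = 7; heap: [0-6 FREE][7-10 ALLOC][11-43 FREE]
Free blocks: [7 33] total_free=40 largest=33 -> 100*(40-33)/40 = 700/40 = 17.5 -> rounds to 18

Answer: 18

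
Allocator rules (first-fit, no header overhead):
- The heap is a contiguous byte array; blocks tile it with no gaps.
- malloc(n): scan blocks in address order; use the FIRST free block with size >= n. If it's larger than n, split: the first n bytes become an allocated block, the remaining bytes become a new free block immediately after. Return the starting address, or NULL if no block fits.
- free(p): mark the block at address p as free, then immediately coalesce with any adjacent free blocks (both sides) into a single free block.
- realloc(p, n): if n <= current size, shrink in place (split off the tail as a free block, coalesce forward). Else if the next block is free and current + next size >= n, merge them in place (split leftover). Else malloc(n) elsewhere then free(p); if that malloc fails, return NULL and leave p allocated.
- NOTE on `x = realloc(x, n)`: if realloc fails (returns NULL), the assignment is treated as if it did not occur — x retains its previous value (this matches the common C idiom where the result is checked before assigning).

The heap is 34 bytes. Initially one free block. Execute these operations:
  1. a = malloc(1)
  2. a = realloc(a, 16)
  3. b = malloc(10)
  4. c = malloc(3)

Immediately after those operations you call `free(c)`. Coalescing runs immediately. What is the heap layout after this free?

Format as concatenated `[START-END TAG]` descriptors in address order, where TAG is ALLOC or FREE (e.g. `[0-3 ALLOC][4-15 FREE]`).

Answer: [0-15 ALLOC][16-25 ALLOC][26-33 FREE]

Derivation:
Op 1: a = malloc(1) -> a = 0; heap: [0-0 ALLOC][1-33 FREE]
Op 2: a = realloc(a, 16) -> a = 0; heap: [0-15 ALLOC][16-33 FREE]
Op 3: b = malloc(10) -> b = 16; heap: [0-15 ALLOC][16-25 ALLOC][26-33 FREE]
Op 4: c = malloc(3) -> c = 26; heap: [0-15 ALLOC][16-25 ALLOC][26-28 ALLOC][29-33 FREE]
free(c): c = 26 -> block [26-28 ALLOC]; mark free, coalesce with adjacent free neighbors -> [0-15 ALLOC][16-25 ALLOC][26-33 FREE]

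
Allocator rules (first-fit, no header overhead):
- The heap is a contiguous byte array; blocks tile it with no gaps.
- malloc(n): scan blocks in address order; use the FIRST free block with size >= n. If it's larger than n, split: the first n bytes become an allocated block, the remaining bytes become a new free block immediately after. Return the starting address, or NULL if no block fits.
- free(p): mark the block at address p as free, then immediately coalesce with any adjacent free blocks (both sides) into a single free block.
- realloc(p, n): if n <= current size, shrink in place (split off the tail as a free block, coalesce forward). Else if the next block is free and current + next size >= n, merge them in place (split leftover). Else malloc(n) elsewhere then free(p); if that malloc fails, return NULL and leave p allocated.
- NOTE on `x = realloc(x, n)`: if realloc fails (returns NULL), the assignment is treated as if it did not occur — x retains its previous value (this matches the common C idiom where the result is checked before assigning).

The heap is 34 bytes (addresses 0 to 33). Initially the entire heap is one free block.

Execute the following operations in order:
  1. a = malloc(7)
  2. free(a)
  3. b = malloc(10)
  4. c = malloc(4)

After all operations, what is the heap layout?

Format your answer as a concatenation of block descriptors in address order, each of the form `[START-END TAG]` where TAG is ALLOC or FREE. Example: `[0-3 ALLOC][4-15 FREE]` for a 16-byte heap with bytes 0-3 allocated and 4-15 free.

Op 1: a = malloc(7) -> a = 0; heap: [0-6 ALLOC][7-33 FREE]
Op 2: free(a) -> (freed a); heap: [0-33 FREE]
Op 3: b = malloc(10) -> b = 0; heap: [0-9 ALLOC][10-33 FREE]
Op 4: c = malloc(4) -> c = 10; heap: [0-9 ALLOC][10-13 ALLOC][14-33 FREE]

Answer: [0-9 ALLOC][10-13 ALLOC][14-33 FREE]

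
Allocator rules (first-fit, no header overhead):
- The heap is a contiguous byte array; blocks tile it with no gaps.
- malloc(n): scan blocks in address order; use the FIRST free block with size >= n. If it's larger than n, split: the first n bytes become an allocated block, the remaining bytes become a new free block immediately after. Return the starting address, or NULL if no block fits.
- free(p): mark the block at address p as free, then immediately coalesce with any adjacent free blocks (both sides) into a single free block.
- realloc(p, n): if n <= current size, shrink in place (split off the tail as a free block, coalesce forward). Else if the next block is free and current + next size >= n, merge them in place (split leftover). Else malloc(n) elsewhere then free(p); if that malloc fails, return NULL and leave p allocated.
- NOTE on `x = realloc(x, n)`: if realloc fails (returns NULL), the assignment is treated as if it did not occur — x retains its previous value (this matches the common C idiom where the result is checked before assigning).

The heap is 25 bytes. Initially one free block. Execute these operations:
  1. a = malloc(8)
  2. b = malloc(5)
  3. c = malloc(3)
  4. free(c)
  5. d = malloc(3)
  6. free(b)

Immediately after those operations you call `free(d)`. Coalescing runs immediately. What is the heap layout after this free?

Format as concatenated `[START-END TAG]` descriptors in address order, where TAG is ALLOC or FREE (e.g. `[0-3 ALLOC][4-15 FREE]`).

Answer: [0-7 ALLOC][8-24 FREE]

Derivation:
Op 1: a = malloc(8) -> a = 0; heap: [0-7 ALLOC][8-24 FREE]
Op 2: b = malloc(5) -> b = 8; heap: [0-7 ALLOC][8-12 ALLOC][13-24 FREE]
Op 3: c = malloc(3) -> c = 13; heap: [0-7 ALLOC][8-12 ALLOC][13-15 ALLOC][16-24 FREE]
Op 4: free(c) -> (freed c); heap: [0-7 ALLOC][8-12 ALLOC][13-24 FREE]
Op 5: d = malloc(3) -> d = 13; heap: [0-7 ALLOC][8-12 ALLOC][13-15 ALLOC][16-24 FREE]
Op 6: free(b) -> (freed b); heap: [0-7 ALLOC][8-12 FREE][13-15 ALLOC][16-24 FREE]
free(d): d = 13 -> block [13-15 ALLOC]; mark free, coalesce with adjacent free neighbors -> [0-7 ALLOC][8-24 FREE]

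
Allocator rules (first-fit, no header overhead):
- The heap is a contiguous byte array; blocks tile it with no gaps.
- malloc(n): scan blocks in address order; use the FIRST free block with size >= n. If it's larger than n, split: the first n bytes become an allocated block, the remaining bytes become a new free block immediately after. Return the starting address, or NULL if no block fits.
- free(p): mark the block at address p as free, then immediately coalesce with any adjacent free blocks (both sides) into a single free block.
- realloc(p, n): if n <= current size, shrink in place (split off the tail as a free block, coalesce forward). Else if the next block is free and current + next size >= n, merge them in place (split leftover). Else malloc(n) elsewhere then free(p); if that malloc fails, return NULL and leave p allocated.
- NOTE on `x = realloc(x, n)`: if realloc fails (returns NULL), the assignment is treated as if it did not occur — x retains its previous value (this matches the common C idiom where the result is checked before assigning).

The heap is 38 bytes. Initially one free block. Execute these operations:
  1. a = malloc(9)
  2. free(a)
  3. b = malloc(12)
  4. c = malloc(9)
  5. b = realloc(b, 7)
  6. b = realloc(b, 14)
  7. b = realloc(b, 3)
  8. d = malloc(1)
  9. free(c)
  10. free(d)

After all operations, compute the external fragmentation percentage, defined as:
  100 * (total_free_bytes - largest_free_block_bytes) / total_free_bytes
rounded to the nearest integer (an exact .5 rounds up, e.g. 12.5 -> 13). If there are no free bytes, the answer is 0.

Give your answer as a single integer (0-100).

Op 1: a = malloc(9) -> a = 0; heap: [0-8 ALLOC][9-37 FREE]
Op 2: free(a) -> (freed a); heap: [0-37 FREE]
Op 3: b = malloc(12) -> b = 0; heap: [0-11 ALLOC][12-37 FREE]
Op 4: c = malloc(9) -> c = 12; heap: [0-11 ALLOC][12-20 ALLOC][21-37 FREE]
Op 5: b = realloc(b, 7) -> b = 0; heap: [0-6 ALLOC][7-11 FREE][12-20 ALLOC][21-37 FREE]
Op 6: b = realloc(b, 14) -> b = 21; heap: [0-11 FREE][12-20 ALLOC][21-34 ALLOC][35-37 FREE]
Op 7: b = realloc(b, 3) -> b = 21; heap: [0-11 FREE][12-20 ALLOC][21-23 ALLOC][24-37 FREE]
Op 8: d = malloc(1) -> d = 0; heap: [0-0 ALLOC][1-11 FREE][12-20 ALLOC][21-23 ALLOC][24-37 FREE]
Op 9: free(c) -> (freed c); heap: [0-0 ALLOC][1-20 FREE][21-23 ALLOC][24-37 FREE]
Op 10: free(d) -> (freed d); heap: [0-20 FREE][21-23 ALLOC][24-37 FREE]
Free blocks: [21 14] total_free=35 largest=21 -> 100*(35-21)/35 = 1400/35 = 40

Answer: 40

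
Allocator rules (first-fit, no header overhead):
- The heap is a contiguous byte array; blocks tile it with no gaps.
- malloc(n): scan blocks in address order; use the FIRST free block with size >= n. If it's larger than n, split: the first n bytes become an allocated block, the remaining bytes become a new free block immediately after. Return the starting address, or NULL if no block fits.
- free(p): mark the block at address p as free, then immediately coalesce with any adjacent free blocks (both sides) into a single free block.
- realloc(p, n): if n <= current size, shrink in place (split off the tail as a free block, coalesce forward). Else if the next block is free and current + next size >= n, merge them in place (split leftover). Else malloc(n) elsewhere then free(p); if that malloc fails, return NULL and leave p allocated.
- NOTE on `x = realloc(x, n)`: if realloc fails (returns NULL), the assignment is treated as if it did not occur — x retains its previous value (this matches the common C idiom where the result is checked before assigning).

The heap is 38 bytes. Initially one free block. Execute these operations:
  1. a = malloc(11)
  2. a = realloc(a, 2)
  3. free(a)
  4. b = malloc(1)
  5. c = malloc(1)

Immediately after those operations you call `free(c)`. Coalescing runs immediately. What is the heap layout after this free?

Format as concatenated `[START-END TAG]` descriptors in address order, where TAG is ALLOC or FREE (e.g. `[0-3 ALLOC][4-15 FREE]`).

Answer: [0-0 ALLOC][1-37 FREE]

Derivation:
Op 1: a = malloc(11) -> a = 0; heap: [0-10 ALLOC][11-37 FREE]
Op 2: a = realloc(a, 2) -> a = 0; heap: [0-1 ALLOC][2-37 FREE]
Op 3: free(a) -> (freed a); heap: [0-37 FREE]
Op 4: b = malloc(1) -> b = 0; heap: [0-0 ALLOC][1-37 FREE]
Op 5: c = malloc(1) -> c = 1; heap: [0-0 ALLOC][1-1 ALLOC][2-37 FREE]
free(c): c = 1 -> block [1-1 ALLOC]; mark free, coalesce with adjacent free neighbors -> [0-0 ALLOC][1-37 FREE]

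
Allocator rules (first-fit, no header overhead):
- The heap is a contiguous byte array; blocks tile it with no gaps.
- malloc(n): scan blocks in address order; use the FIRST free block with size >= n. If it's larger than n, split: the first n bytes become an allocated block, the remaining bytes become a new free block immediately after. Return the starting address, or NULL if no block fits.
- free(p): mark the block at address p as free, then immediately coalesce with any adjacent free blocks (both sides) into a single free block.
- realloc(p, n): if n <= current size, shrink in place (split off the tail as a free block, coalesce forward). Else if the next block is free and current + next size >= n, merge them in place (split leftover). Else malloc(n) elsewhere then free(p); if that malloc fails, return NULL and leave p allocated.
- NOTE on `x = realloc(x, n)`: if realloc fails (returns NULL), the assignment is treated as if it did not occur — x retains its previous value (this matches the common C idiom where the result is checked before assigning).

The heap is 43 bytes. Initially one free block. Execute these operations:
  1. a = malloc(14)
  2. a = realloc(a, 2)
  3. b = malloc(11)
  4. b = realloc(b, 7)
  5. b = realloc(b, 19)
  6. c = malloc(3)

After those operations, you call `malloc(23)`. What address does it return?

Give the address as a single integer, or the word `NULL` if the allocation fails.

Answer: NULL

Derivation:
Op 1: a = malloc(14) -> a = 0; heap: [0-13 ALLOC][14-42 FREE]
Op 2: a = realloc(a, 2) -> a = 0; heap: [0-1 ALLOC][2-42 FREE]
Op 3: b = malloc(11) -> b = 2; heap: [0-1 ALLOC][2-12 ALLOC][13-42 FREE]
Op 4: b = realloc(b, 7) -> b = 2; heap: [0-1 ALLOC][2-8 ALLOC][9-42 FREE]
Op 5: b = realloc(b, 19) -> b = 2; heap: [0-1 ALLOC][2-20 ALLOC][21-42 FREE]
Op 6: c = malloc(3) -> c = 21; heap: [0-1 ALLOC][2-20 ALLOC][21-23 ALLOC][24-42 FREE]
malloc(23): first-fit scan over [0-1 ALLOC][2-20 ALLOC][21-23 ALLOC][24-42 FREE] -> NULL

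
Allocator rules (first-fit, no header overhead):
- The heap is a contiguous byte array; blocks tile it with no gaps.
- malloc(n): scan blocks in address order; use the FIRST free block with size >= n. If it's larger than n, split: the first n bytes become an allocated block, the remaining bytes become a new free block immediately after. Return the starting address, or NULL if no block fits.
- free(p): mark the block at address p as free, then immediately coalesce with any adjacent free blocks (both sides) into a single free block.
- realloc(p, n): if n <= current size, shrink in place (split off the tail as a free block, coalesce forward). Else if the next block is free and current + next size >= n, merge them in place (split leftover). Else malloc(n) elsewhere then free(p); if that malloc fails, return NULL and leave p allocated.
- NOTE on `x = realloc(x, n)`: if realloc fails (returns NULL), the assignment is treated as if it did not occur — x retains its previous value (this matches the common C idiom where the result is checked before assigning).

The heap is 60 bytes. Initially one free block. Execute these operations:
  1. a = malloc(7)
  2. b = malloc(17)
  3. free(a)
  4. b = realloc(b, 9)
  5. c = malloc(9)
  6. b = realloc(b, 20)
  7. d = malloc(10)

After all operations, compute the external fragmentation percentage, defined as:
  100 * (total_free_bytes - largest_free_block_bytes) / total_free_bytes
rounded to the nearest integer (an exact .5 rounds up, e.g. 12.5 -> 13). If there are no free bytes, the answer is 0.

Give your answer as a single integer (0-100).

Op 1: a = malloc(7) -> a = 0; heap: [0-6 ALLOC][7-59 FREE]
Op 2: b = malloc(17) -> b = 7; heap: [0-6 ALLOC][7-23 ALLOC][24-59 FREE]
Op 3: free(a) -> (freed a); heap: [0-6 FREE][7-23 ALLOC][24-59 FREE]
Op 4: b = realloc(b, 9) -> b = 7; heap: [0-6 FREE][7-15 ALLOC][16-59 FREE]
Op 5: c = malloc(9) -> c = 16; heap: [0-6 FREE][7-15 ALLOC][16-24 ALLOC][25-59 FREE]
Op 6: b = realloc(b, 20) -> b = 25; heap: [0-15 FREE][16-24 ALLOC][25-44 ALLOC][45-59 FREE]
Op 7: d = malloc(10) -> d = 0; heap: [0-9 ALLOC][10-15 FREE][16-24 ALLOC][25-44 ALLOC][45-59 FREE]
Free blocks: [6 15] total_free=21 largest=15 -> 100*(21-15)/21 = 600/21 ≈ 28.571 -> rounds to 29

Answer: 29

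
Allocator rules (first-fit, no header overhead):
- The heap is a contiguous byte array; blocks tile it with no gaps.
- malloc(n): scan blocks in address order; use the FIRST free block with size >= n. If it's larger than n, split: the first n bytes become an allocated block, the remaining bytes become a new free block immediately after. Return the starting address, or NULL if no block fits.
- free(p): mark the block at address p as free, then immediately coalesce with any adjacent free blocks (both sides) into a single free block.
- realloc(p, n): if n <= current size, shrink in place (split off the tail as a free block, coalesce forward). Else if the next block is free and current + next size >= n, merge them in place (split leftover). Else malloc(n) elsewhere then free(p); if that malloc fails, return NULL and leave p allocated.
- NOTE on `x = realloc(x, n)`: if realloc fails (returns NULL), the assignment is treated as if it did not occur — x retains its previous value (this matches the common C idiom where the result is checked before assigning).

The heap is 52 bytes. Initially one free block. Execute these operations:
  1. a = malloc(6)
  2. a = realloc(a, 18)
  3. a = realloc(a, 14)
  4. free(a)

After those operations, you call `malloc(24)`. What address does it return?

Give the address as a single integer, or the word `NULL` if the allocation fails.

Op 1: a = malloc(6) -> a = 0; heap: [0-5 ALLOC][6-51 FREE]
Op 2: a = realloc(a, 18) -> a = 0; heap: [0-17 ALLOC][18-51 FREE]
Op 3: a = realloc(a, 14) -> a = 0; heap: [0-13 ALLOC][14-51 FREE]
Op 4: free(a) -> (freed a); heap: [0-51 FREE]
malloc(24): first-fit scan over [0-51 FREE] -> 0

Answer: 0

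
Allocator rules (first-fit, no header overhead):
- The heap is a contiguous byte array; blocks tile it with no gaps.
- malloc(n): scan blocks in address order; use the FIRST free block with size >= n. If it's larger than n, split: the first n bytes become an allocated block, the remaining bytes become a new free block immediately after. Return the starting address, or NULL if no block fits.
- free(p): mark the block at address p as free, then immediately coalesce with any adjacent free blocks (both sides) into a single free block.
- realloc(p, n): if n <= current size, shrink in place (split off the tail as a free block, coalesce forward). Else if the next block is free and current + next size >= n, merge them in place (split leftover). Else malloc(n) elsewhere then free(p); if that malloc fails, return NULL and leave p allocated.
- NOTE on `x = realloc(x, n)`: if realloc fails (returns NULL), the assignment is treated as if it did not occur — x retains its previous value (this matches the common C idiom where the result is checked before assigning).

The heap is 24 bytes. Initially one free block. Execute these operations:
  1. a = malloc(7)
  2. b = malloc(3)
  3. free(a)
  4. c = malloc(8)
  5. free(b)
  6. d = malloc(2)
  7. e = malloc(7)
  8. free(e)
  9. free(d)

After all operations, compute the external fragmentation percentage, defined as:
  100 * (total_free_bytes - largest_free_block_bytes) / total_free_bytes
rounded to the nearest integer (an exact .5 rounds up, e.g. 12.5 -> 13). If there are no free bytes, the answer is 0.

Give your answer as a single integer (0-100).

Answer: 38

Derivation:
Op 1: a = malloc(7) -> a = 0; heap: [0-6 ALLOC][7-23 FREE]
Op 2: b = malloc(3) -> b = 7; heap: [0-6 ALLOC][7-9 ALLOC][10-23 FREE]
Op 3: free(a) -> (freed a); heap: [0-6 FREE][7-9 ALLOC][10-23 FREE]
Op 4: c = malloc(8) -> c = 10; heap: [0-6 FREE][7-9 ALLOC][10-17 ALLOC][18-23 FREE]
Op 5: free(b) -> (freed b); heap: [0-9 FREE][10-17 ALLOC][18-23 FREE]
Op 6: d = malloc(2) -> d = 0; heap: [0-1 ALLOC][2-9 FREE][10-17 ALLOC][18-23 FREE]
Op 7: e = malloc(7) -> e = 2; heap: [0-1 ALLOC][2-8 ALLOC][9-9 FREE][10-17 ALLOC][18-23 FREE]
Op 8: free(e) -> (freed e); heap: [0-1 ALLOC][2-9 FREE][10-17 ALLOC][18-23 FREE]
Op 9: free(d) -> (freed d); heap: [0-9 FREE][10-17 ALLOC][18-23 FREE]
Free blocks: [10 6] total_free=16 largest=10 -> 100*(16-10)/16 = 600/16 = 37.5 -> rounds to 38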